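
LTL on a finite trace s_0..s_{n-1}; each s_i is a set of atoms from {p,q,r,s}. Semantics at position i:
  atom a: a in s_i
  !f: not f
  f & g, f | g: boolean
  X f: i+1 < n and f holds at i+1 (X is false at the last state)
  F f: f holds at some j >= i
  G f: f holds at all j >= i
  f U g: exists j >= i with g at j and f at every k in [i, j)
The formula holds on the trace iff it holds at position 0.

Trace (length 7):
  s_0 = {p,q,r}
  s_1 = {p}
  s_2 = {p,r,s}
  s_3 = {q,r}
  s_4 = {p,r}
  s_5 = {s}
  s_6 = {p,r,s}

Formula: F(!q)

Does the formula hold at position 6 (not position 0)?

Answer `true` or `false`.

s_0={p,q,r}: F(!q)=True !q=False q=True
s_1={p}: F(!q)=True !q=True q=False
s_2={p,r,s}: F(!q)=True !q=True q=False
s_3={q,r}: F(!q)=True !q=False q=True
s_4={p,r}: F(!q)=True !q=True q=False
s_5={s}: F(!q)=True !q=True q=False
s_6={p,r,s}: F(!q)=True !q=True q=False
Evaluating at position 6: result = True

Answer: true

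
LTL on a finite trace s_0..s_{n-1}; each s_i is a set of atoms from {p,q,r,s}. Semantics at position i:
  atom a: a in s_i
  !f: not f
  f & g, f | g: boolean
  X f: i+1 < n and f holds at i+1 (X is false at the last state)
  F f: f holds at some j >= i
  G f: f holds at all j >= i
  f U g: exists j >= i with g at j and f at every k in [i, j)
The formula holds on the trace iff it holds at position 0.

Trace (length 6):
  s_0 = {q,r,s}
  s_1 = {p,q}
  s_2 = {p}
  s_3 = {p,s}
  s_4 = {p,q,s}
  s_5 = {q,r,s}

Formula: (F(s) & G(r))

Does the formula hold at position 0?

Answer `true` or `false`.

s_0={q,r,s}: (F(s) & G(r))=False F(s)=True s=True G(r)=False r=True
s_1={p,q}: (F(s) & G(r))=False F(s)=True s=False G(r)=False r=False
s_2={p}: (F(s) & G(r))=False F(s)=True s=False G(r)=False r=False
s_3={p,s}: (F(s) & G(r))=False F(s)=True s=True G(r)=False r=False
s_4={p,q,s}: (F(s) & G(r))=False F(s)=True s=True G(r)=False r=False
s_5={q,r,s}: (F(s) & G(r))=True F(s)=True s=True G(r)=True r=True

Answer: false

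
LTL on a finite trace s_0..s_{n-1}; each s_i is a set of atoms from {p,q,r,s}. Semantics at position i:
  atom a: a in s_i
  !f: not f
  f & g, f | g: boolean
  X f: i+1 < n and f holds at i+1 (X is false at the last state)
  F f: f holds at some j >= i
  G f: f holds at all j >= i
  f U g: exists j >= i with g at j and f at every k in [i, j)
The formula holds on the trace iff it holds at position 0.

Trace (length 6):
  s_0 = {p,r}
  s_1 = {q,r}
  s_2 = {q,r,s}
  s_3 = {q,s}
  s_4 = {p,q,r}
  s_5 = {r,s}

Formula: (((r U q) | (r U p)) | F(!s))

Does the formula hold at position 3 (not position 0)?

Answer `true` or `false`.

s_0={p,r}: (((r U q) | (r U p)) | F(!s))=True ((r U q) | (r U p))=True (r U q)=True r=True q=False (r U p)=True p=True F(!s)=True !s=True s=False
s_1={q,r}: (((r U q) | (r U p)) | F(!s))=True ((r U q) | (r U p))=True (r U q)=True r=True q=True (r U p)=False p=False F(!s)=True !s=True s=False
s_2={q,r,s}: (((r U q) | (r U p)) | F(!s))=True ((r U q) | (r U p))=True (r U q)=True r=True q=True (r U p)=False p=False F(!s)=True !s=False s=True
s_3={q,s}: (((r U q) | (r U p)) | F(!s))=True ((r U q) | (r U p))=True (r U q)=True r=False q=True (r U p)=False p=False F(!s)=True !s=False s=True
s_4={p,q,r}: (((r U q) | (r U p)) | F(!s))=True ((r U q) | (r U p))=True (r U q)=True r=True q=True (r U p)=True p=True F(!s)=True !s=True s=False
s_5={r,s}: (((r U q) | (r U p)) | F(!s))=False ((r U q) | (r U p))=False (r U q)=False r=True q=False (r U p)=False p=False F(!s)=False !s=False s=True
Evaluating at position 3: result = True

Answer: true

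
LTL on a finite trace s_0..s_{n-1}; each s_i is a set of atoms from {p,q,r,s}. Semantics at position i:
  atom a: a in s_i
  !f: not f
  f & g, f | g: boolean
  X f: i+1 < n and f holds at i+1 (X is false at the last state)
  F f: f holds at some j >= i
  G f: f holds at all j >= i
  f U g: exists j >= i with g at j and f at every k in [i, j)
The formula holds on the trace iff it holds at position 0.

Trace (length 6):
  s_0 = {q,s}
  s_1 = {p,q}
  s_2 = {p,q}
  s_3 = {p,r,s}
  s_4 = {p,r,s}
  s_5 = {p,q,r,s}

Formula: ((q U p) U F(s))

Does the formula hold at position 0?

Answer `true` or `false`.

Answer: true

Derivation:
s_0={q,s}: ((q U p) U F(s))=True (q U p)=True q=True p=False F(s)=True s=True
s_1={p,q}: ((q U p) U F(s))=True (q U p)=True q=True p=True F(s)=True s=False
s_2={p,q}: ((q U p) U F(s))=True (q U p)=True q=True p=True F(s)=True s=False
s_3={p,r,s}: ((q U p) U F(s))=True (q U p)=True q=False p=True F(s)=True s=True
s_4={p,r,s}: ((q U p) U F(s))=True (q U p)=True q=False p=True F(s)=True s=True
s_5={p,q,r,s}: ((q U p) U F(s))=True (q U p)=True q=True p=True F(s)=True s=True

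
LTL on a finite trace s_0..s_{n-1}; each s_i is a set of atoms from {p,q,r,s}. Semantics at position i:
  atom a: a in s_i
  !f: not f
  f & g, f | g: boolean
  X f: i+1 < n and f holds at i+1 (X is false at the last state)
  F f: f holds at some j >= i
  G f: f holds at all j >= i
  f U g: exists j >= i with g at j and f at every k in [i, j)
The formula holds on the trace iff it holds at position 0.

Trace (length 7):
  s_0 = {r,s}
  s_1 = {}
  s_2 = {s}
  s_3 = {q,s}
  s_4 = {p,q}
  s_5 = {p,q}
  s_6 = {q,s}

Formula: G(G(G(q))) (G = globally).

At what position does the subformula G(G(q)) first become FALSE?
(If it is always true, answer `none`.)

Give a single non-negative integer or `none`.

s_0={r,s}: G(G(q))=False G(q)=False q=False
s_1={}: G(G(q))=False G(q)=False q=False
s_2={s}: G(G(q))=False G(q)=False q=False
s_3={q,s}: G(G(q))=True G(q)=True q=True
s_4={p,q}: G(G(q))=True G(q)=True q=True
s_5={p,q}: G(G(q))=True G(q)=True q=True
s_6={q,s}: G(G(q))=True G(q)=True q=True
G(G(G(q))) holds globally = False
First violation at position 0.

Answer: 0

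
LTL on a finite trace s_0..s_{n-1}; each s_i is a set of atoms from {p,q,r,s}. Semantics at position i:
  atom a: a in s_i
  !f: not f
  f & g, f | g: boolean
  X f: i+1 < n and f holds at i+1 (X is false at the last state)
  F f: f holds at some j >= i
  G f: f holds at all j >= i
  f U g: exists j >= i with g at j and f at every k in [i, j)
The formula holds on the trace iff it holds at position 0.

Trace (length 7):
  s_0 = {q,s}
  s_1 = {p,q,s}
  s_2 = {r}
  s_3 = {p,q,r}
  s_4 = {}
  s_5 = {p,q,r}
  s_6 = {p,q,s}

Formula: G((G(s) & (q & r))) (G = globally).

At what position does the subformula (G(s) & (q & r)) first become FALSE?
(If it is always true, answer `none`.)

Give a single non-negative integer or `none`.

Answer: 0

Derivation:
s_0={q,s}: (G(s) & (q & r))=False G(s)=False s=True (q & r)=False q=True r=False
s_1={p,q,s}: (G(s) & (q & r))=False G(s)=False s=True (q & r)=False q=True r=False
s_2={r}: (G(s) & (q & r))=False G(s)=False s=False (q & r)=False q=False r=True
s_3={p,q,r}: (G(s) & (q & r))=False G(s)=False s=False (q & r)=True q=True r=True
s_4={}: (G(s) & (q & r))=False G(s)=False s=False (q & r)=False q=False r=False
s_5={p,q,r}: (G(s) & (q & r))=False G(s)=False s=False (q & r)=True q=True r=True
s_6={p,q,s}: (G(s) & (q & r))=False G(s)=True s=True (q & r)=False q=True r=False
G((G(s) & (q & r))) holds globally = False
First violation at position 0.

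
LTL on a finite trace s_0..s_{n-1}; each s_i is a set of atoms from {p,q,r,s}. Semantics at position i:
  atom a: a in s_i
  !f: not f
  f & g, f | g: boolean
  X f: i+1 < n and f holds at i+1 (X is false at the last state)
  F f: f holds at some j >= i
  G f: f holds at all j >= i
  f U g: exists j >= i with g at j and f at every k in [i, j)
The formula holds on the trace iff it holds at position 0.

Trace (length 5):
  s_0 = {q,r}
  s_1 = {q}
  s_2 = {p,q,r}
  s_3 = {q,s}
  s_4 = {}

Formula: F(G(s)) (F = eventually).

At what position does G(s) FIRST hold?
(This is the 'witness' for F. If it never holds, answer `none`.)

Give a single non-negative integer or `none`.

Answer: none

Derivation:
s_0={q,r}: G(s)=False s=False
s_1={q}: G(s)=False s=False
s_2={p,q,r}: G(s)=False s=False
s_3={q,s}: G(s)=False s=True
s_4={}: G(s)=False s=False
F(G(s)) does not hold (no witness exists).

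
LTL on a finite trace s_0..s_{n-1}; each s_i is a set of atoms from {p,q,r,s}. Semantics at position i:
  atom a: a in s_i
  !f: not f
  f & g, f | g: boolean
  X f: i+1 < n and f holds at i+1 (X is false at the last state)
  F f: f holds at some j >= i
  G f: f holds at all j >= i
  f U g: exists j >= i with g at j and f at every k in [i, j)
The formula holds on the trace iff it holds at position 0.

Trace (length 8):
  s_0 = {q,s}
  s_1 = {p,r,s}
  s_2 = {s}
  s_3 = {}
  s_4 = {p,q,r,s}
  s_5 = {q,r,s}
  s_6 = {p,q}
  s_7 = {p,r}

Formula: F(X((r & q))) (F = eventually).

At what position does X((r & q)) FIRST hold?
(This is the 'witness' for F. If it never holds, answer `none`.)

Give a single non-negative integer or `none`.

s_0={q,s}: X((r & q))=False (r & q)=False r=False q=True
s_1={p,r,s}: X((r & q))=False (r & q)=False r=True q=False
s_2={s}: X((r & q))=False (r & q)=False r=False q=False
s_3={}: X((r & q))=True (r & q)=False r=False q=False
s_4={p,q,r,s}: X((r & q))=True (r & q)=True r=True q=True
s_5={q,r,s}: X((r & q))=False (r & q)=True r=True q=True
s_6={p,q}: X((r & q))=False (r & q)=False r=False q=True
s_7={p,r}: X((r & q))=False (r & q)=False r=True q=False
F(X((r & q))) holds; first witness at position 3.

Answer: 3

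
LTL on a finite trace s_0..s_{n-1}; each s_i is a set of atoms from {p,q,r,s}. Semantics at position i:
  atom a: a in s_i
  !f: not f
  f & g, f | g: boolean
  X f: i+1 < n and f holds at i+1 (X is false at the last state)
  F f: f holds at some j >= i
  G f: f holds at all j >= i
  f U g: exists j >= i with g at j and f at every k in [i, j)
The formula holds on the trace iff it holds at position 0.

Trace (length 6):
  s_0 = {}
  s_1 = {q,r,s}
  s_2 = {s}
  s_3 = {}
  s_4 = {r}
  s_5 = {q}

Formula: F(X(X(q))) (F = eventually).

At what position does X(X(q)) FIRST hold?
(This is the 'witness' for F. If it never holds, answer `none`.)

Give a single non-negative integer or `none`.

s_0={}: X(X(q))=False X(q)=True q=False
s_1={q,r,s}: X(X(q))=False X(q)=False q=True
s_2={s}: X(X(q))=False X(q)=False q=False
s_3={}: X(X(q))=True X(q)=False q=False
s_4={r}: X(X(q))=False X(q)=True q=False
s_5={q}: X(X(q))=False X(q)=False q=True
F(X(X(q))) holds; first witness at position 3.

Answer: 3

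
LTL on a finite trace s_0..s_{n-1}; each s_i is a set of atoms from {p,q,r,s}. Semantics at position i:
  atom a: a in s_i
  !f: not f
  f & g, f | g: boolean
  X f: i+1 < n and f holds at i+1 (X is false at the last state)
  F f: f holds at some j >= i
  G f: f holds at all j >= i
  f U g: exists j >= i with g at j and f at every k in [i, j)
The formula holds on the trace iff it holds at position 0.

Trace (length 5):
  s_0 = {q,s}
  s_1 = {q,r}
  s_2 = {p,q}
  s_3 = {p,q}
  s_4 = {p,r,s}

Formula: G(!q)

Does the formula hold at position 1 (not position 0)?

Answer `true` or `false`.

Answer: false

Derivation:
s_0={q,s}: G(!q)=False !q=False q=True
s_1={q,r}: G(!q)=False !q=False q=True
s_2={p,q}: G(!q)=False !q=False q=True
s_3={p,q}: G(!q)=False !q=False q=True
s_4={p,r,s}: G(!q)=True !q=True q=False
Evaluating at position 1: result = False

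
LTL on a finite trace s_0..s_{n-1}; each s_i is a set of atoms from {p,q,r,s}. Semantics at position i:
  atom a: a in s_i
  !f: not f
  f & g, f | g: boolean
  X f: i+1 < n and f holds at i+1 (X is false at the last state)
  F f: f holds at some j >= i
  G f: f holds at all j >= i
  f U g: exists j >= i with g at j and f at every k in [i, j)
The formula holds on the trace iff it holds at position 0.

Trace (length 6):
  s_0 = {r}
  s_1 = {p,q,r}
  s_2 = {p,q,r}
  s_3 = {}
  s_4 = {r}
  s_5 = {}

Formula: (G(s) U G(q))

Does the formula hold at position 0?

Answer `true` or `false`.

s_0={r}: (G(s) U G(q))=False G(s)=False s=False G(q)=False q=False
s_1={p,q,r}: (G(s) U G(q))=False G(s)=False s=False G(q)=False q=True
s_2={p,q,r}: (G(s) U G(q))=False G(s)=False s=False G(q)=False q=True
s_3={}: (G(s) U G(q))=False G(s)=False s=False G(q)=False q=False
s_4={r}: (G(s) U G(q))=False G(s)=False s=False G(q)=False q=False
s_5={}: (G(s) U G(q))=False G(s)=False s=False G(q)=False q=False

Answer: false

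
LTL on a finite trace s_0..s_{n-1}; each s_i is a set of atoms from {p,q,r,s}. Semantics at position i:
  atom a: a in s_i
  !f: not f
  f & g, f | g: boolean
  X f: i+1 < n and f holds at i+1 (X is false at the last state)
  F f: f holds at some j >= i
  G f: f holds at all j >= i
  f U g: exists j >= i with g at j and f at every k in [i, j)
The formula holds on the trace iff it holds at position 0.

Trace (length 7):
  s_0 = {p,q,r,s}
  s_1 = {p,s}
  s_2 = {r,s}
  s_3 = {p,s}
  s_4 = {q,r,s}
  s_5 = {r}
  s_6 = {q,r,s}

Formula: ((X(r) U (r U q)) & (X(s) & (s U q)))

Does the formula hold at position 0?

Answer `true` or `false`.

Answer: true

Derivation:
s_0={p,q,r,s}: ((X(r) U (r U q)) & (X(s) & (s U q)))=True (X(r) U (r U q))=True X(r)=False r=True (r U q)=True q=True (X(s) & (s U q))=True X(s)=True s=True (s U q)=True
s_1={p,s}: ((X(r) U (r U q)) & (X(s) & (s U q)))=False (X(r) U (r U q))=False X(r)=True r=False (r U q)=False q=False (X(s) & (s U q))=True X(s)=True s=True (s U q)=True
s_2={r,s}: ((X(r) U (r U q)) & (X(s) & (s U q)))=False (X(r) U (r U q))=False X(r)=False r=True (r U q)=False q=False (X(s) & (s U q))=True X(s)=True s=True (s U q)=True
s_3={p,s}: ((X(r) U (r U q)) & (X(s) & (s U q)))=True (X(r) U (r U q))=True X(r)=True r=False (r U q)=False q=False (X(s) & (s U q))=True X(s)=True s=True (s U q)=True
s_4={q,r,s}: ((X(r) U (r U q)) & (X(s) & (s U q)))=False (X(r) U (r U q))=True X(r)=True r=True (r U q)=True q=True (X(s) & (s U q))=False X(s)=False s=True (s U q)=True
s_5={r}: ((X(r) U (r U q)) & (X(s) & (s U q)))=False (X(r) U (r U q))=True X(r)=True r=True (r U q)=True q=False (X(s) & (s U q))=False X(s)=True s=False (s U q)=False
s_6={q,r,s}: ((X(r) U (r U q)) & (X(s) & (s U q)))=False (X(r) U (r U q))=True X(r)=False r=True (r U q)=True q=True (X(s) & (s U q))=False X(s)=False s=True (s U q)=True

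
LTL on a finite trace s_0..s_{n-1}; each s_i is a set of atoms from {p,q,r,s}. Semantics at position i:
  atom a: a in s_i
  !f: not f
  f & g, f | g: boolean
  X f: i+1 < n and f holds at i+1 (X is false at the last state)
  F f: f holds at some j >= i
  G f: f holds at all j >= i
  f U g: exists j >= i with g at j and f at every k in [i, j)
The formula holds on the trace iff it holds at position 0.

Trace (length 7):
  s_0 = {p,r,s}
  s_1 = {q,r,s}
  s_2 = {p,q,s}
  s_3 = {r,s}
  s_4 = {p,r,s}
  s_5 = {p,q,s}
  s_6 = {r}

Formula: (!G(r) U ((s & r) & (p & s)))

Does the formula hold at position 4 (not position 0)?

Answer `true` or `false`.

s_0={p,r,s}: (!G(r) U ((s & r) & (p & s)))=True !G(r)=True G(r)=False r=True ((s & r) & (p & s))=True (s & r)=True s=True (p & s)=True p=True
s_1={q,r,s}: (!G(r) U ((s & r) & (p & s)))=True !G(r)=True G(r)=False r=True ((s & r) & (p & s))=False (s & r)=True s=True (p & s)=False p=False
s_2={p,q,s}: (!G(r) U ((s & r) & (p & s)))=True !G(r)=True G(r)=False r=False ((s & r) & (p & s))=False (s & r)=False s=True (p & s)=True p=True
s_3={r,s}: (!G(r) U ((s & r) & (p & s)))=True !G(r)=True G(r)=False r=True ((s & r) & (p & s))=False (s & r)=True s=True (p & s)=False p=False
s_4={p,r,s}: (!G(r) U ((s & r) & (p & s)))=True !G(r)=True G(r)=False r=True ((s & r) & (p & s))=True (s & r)=True s=True (p & s)=True p=True
s_5={p,q,s}: (!G(r) U ((s & r) & (p & s)))=False !G(r)=True G(r)=False r=False ((s & r) & (p & s))=False (s & r)=False s=True (p & s)=True p=True
s_6={r}: (!G(r) U ((s & r) & (p & s)))=False !G(r)=False G(r)=True r=True ((s & r) & (p & s))=False (s & r)=False s=False (p & s)=False p=False
Evaluating at position 4: result = True

Answer: true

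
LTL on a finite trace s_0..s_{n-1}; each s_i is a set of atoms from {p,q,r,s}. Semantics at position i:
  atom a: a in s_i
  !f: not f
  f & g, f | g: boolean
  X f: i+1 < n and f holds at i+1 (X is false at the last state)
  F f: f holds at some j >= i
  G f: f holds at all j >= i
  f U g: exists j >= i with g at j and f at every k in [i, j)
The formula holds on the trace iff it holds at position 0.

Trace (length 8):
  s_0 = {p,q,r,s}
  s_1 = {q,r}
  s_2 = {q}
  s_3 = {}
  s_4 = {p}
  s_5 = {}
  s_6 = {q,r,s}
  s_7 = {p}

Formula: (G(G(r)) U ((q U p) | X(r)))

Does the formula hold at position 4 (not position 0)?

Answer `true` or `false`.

s_0={p,q,r,s}: (G(G(r)) U ((q U p) | X(r)))=True G(G(r))=False G(r)=False r=True ((q U p) | X(r))=True (q U p)=True q=True p=True X(r)=True
s_1={q,r}: (G(G(r)) U ((q U p) | X(r)))=False G(G(r))=False G(r)=False r=True ((q U p) | X(r))=False (q U p)=False q=True p=False X(r)=False
s_2={q}: (G(G(r)) U ((q U p) | X(r)))=False G(G(r))=False G(r)=False r=False ((q U p) | X(r))=False (q U p)=False q=True p=False X(r)=False
s_3={}: (G(G(r)) U ((q U p) | X(r)))=False G(G(r))=False G(r)=False r=False ((q U p) | X(r))=False (q U p)=False q=False p=False X(r)=False
s_4={p}: (G(G(r)) U ((q U p) | X(r)))=True G(G(r))=False G(r)=False r=False ((q U p) | X(r))=True (q U p)=True q=False p=True X(r)=False
s_5={}: (G(G(r)) U ((q U p) | X(r)))=True G(G(r))=False G(r)=False r=False ((q U p) | X(r))=True (q U p)=False q=False p=False X(r)=True
s_6={q,r,s}: (G(G(r)) U ((q U p) | X(r)))=True G(G(r))=False G(r)=False r=True ((q U p) | X(r))=True (q U p)=True q=True p=False X(r)=False
s_7={p}: (G(G(r)) U ((q U p) | X(r)))=True G(G(r))=False G(r)=False r=False ((q U p) | X(r))=True (q U p)=True q=False p=True X(r)=False
Evaluating at position 4: result = True

Answer: true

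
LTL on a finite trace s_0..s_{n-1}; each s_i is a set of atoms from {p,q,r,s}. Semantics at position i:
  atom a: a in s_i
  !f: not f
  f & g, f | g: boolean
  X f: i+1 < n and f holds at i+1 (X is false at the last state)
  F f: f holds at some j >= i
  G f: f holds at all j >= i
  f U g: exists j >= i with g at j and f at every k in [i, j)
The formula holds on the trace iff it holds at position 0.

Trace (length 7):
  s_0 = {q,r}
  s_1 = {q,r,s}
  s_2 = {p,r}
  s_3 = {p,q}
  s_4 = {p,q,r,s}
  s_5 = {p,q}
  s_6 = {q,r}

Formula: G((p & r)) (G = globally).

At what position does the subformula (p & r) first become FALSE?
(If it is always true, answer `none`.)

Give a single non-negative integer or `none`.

s_0={q,r}: (p & r)=False p=False r=True
s_1={q,r,s}: (p & r)=False p=False r=True
s_2={p,r}: (p & r)=True p=True r=True
s_3={p,q}: (p & r)=False p=True r=False
s_4={p,q,r,s}: (p & r)=True p=True r=True
s_5={p,q}: (p & r)=False p=True r=False
s_6={q,r}: (p & r)=False p=False r=True
G((p & r)) holds globally = False
First violation at position 0.

Answer: 0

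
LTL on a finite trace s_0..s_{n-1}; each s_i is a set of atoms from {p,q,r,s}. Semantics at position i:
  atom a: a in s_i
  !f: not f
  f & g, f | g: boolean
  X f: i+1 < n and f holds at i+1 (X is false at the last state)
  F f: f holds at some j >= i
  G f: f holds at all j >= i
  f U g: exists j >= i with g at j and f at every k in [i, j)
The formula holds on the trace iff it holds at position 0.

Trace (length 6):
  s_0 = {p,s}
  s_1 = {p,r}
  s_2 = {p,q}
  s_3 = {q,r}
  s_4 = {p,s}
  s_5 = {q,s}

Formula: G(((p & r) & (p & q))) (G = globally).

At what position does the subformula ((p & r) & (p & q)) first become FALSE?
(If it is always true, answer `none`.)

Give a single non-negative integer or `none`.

s_0={p,s}: ((p & r) & (p & q))=False (p & r)=False p=True r=False (p & q)=False q=False
s_1={p,r}: ((p & r) & (p & q))=False (p & r)=True p=True r=True (p & q)=False q=False
s_2={p,q}: ((p & r) & (p & q))=False (p & r)=False p=True r=False (p & q)=True q=True
s_3={q,r}: ((p & r) & (p & q))=False (p & r)=False p=False r=True (p & q)=False q=True
s_4={p,s}: ((p & r) & (p & q))=False (p & r)=False p=True r=False (p & q)=False q=False
s_5={q,s}: ((p & r) & (p & q))=False (p & r)=False p=False r=False (p & q)=False q=True
G(((p & r) & (p & q))) holds globally = False
First violation at position 0.

Answer: 0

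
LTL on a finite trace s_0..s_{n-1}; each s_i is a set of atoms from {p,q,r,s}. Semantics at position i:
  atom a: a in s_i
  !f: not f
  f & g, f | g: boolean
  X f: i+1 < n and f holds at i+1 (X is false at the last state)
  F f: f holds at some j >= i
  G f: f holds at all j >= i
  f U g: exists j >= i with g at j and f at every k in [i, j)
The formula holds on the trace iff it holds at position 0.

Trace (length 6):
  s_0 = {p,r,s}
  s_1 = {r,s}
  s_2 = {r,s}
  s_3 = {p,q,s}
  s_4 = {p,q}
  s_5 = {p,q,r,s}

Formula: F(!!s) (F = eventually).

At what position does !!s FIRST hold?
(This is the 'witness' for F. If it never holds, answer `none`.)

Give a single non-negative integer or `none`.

Answer: 0

Derivation:
s_0={p,r,s}: !!s=True !s=False s=True
s_1={r,s}: !!s=True !s=False s=True
s_2={r,s}: !!s=True !s=False s=True
s_3={p,q,s}: !!s=True !s=False s=True
s_4={p,q}: !!s=False !s=True s=False
s_5={p,q,r,s}: !!s=True !s=False s=True
F(!!s) holds; first witness at position 0.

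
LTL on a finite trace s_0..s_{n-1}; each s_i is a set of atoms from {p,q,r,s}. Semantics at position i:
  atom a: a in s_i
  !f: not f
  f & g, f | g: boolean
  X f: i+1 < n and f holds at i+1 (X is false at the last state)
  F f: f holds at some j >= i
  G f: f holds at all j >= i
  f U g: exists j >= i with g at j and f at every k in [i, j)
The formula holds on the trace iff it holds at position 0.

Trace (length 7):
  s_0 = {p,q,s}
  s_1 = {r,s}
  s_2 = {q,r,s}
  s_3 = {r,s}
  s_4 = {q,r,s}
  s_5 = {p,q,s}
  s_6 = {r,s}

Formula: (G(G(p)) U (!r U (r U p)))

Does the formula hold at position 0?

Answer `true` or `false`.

s_0={p,q,s}: (G(G(p)) U (!r U (r U p)))=True G(G(p))=False G(p)=False p=True (!r U (r U p))=True !r=True r=False (r U p)=True
s_1={r,s}: (G(G(p)) U (!r U (r U p)))=True G(G(p))=False G(p)=False p=False (!r U (r U p))=True !r=False r=True (r U p)=True
s_2={q,r,s}: (G(G(p)) U (!r U (r U p)))=True G(G(p))=False G(p)=False p=False (!r U (r U p))=True !r=False r=True (r U p)=True
s_3={r,s}: (G(G(p)) U (!r U (r U p)))=True G(G(p))=False G(p)=False p=False (!r U (r U p))=True !r=False r=True (r U p)=True
s_4={q,r,s}: (G(G(p)) U (!r U (r U p)))=True G(G(p))=False G(p)=False p=False (!r U (r U p))=True !r=False r=True (r U p)=True
s_5={p,q,s}: (G(G(p)) U (!r U (r U p)))=True G(G(p))=False G(p)=False p=True (!r U (r U p))=True !r=True r=False (r U p)=True
s_6={r,s}: (G(G(p)) U (!r U (r U p)))=False G(G(p))=False G(p)=False p=False (!r U (r U p))=False !r=False r=True (r U p)=False

Answer: true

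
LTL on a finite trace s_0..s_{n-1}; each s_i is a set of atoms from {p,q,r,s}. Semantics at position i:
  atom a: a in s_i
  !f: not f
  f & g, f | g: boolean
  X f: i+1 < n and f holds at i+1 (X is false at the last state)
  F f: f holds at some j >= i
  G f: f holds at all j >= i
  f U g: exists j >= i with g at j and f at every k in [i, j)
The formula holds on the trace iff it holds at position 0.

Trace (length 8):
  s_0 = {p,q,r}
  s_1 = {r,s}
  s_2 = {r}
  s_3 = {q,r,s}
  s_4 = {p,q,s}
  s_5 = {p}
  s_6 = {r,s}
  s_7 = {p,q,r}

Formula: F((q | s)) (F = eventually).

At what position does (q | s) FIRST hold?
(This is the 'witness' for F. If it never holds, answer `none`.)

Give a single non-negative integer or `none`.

Answer: 0

Derivation:
s_0={p,q,r}: (q | s)=True q=True s=False
s_1={r,s}: (q | s)=True q=False s=True
s_2={r}: (q | s)=False q=False s=False
s_3={q,r,s}: (q | s)=True q=True s=True
s_4={p,q,s}: (q | s)=True q=True s=True
s_5={p}: (q | s)=False q=False s=False
s_6={r,s}: (q | s)=True q=False s=True
s_7={p,q,r}: (q | s)=True q=True s=False
F((q | s)) holds; first witness at position 0.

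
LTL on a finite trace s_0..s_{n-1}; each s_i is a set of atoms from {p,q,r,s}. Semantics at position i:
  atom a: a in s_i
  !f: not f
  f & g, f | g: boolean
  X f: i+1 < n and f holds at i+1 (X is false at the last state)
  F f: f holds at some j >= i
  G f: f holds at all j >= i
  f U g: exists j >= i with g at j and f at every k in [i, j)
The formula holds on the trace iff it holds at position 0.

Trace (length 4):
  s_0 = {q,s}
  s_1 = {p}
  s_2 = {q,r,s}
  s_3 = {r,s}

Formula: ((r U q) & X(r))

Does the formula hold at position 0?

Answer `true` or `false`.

s_0={q,s}: ((r U q) & X(r))=False (r U q)=True r=False q=True X(r)=False
s_1={p}: ((r U q) & X(r))=False (r U q)=False r=False q=False X(r)=True
s_2={q,r,s}: ((r U q) & X(r))=True (r U q)=True r=True q=True X(r)=True
s_3={r,s}: ((r U q) & X(r))=False (r U q)=False r=True q=False X(r)=False

Answer: false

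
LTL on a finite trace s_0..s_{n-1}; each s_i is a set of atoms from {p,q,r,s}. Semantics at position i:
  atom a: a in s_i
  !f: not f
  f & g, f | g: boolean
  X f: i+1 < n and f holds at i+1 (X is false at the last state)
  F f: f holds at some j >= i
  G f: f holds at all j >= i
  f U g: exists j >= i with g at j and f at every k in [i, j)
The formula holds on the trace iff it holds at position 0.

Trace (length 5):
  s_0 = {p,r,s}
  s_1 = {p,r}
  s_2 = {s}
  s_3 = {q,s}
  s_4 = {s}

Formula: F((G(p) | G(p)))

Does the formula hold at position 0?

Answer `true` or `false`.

Answer: false

Derivation:
s_0={p,r,s}: F((G(p) | G(p)))=False (G(p) | G(p))=False G(p)=False p=True
s_1={p,r}: F((G(p) | G(p)))=False (G(p) | G(p))=False G(p)=False p=True
s_2={s}: F((G(p) | G(p)))=False (G(p) | G(p))=False G(p)=False p=False
s_3={q,s}: F((G(p) | G(p)))=False (G(p) | G(p))=False G(p)=False p=False
s_4={s}: F((G(p) | G(p)))=False (G(p) | G(p))=False G(p)=False p=False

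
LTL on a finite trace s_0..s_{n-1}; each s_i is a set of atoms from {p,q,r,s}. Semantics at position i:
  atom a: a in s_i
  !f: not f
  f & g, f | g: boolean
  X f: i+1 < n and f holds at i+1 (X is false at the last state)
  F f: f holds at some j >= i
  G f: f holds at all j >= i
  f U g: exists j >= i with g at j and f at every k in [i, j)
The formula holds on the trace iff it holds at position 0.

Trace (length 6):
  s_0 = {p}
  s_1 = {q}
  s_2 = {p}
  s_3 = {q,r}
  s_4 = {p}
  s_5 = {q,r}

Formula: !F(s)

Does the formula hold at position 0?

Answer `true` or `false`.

s_0={p}: !F(s)=True F(s)=False s=False
s_1={q}: !F(s)=True F(s)=False s=False
s_2={p}: !F(s)=True F(s)=False s=False
s_3={q,r}: !F(s)=True F(s)=False s=False
s_4={p}: !F(s)=True F(s)=False s=False
s_5={q,r}: !F(s)=True F(s)=False s=False

Answer: true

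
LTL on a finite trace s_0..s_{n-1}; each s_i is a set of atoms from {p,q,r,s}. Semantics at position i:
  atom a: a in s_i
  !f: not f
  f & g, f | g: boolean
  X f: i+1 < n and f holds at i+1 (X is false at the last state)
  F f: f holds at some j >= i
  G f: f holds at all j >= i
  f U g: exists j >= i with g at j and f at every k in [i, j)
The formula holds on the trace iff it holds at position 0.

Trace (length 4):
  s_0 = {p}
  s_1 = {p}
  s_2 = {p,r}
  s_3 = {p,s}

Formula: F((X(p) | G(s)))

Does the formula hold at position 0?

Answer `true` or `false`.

Answer: true

Derivation:
s_0={p}: F((X(p) | G(s)))=True (X(p) | G(s))=True X(p)=True p=True G(s)=False s=False
s_1={p}: F((X(p) | G(s)))=True (X(p) | G(s))=True X(p)=True p=True G(s)=False s=False
s_2={p,r}: F((X(p) | G(s)))=True (X(p) | G(s))=True X(p)=True p=True G(s)=False s=False
s_3={p,s}: F((X(p) | G(s)))=True (X(p) | G(s))=True X(p)=False p=True G(s)=True s=True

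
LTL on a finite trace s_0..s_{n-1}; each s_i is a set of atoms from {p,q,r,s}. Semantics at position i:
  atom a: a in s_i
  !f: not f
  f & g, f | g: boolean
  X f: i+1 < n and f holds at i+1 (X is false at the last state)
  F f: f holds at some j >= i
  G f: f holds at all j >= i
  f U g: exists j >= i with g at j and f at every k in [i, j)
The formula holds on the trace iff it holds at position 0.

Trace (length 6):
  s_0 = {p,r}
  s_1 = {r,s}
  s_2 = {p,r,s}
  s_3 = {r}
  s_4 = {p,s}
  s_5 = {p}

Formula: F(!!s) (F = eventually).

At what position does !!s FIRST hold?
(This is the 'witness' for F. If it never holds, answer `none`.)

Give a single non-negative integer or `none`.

Answer: 1

Derivation:
s_0={p,r}: !!s=False !s=True s=False
s_1={r,s}: !!s=True !s=False s=True
s_2={p,r,s}: !!s=True !s=False s=True
s_3={r}: !!s=False !s=True s=False
s_4={p,s}: !!s=True !s=False s=True
s_5={p}: !!s=False !s=True s=False
F(!!s) holds; first witness at position 1.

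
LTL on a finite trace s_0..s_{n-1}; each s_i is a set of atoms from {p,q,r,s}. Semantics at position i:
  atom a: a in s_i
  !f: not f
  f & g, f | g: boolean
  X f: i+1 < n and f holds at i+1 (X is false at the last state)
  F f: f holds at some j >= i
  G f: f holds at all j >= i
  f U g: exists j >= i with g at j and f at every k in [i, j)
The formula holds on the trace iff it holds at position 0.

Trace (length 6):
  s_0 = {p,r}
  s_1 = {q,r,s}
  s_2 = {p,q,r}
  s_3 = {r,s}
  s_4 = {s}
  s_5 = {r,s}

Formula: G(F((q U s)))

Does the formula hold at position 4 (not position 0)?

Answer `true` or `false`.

s_0={p,r}: G(F((q U s)))=True F((q U s))=True (q U s)=False q=False s=False
s_1={q,r,s}: G(F((q U s)))=True F((q U s))=True (q U s)=True q=True s=True
s_2={p,q,r}: G(F((q U s)))=True F((q U s))=True (q U s)=True q=True s=False
s_3={r,s}: G(F((q U s)))=True F((q U s))=True (q U s)=True q=False s=True
s_4={s}: G(F((q U s)))=True F((q U s))=True (q U s)=True q=False s=True
s_5={r,s}: G(F((q U s)))=True F((q U s))=True (q U s)=True q=False s=True
Evaluating at position 4: result = True

Answer: true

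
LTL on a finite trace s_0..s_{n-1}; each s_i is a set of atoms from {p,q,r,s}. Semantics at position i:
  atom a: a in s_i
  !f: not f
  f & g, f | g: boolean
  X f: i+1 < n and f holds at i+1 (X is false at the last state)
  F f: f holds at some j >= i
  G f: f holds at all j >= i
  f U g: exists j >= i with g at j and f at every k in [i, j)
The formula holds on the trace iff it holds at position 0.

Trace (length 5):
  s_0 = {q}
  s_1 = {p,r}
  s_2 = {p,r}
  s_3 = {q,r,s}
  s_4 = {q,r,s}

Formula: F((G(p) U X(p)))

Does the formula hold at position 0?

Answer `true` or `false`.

s_0={q}: F((G(p) U X(p)))=True (G(p) U X(p))=True G(p)=False p=False X(p)=True
s_1={p,r}: F((G(p) U X(p)))=True (G(p) U X(p))=True G(p)=False p=True X(p)=True
s_2={p,r}: F((G(p) U X(p)))=False (G(p) U X(p))=False G(p)=False p=True X(p)=False
s_3={q,r,s}: F((G(p) U X(p)))=False (G(p) U X(p))=False G(p)=False p=False X(p)=False
s_4={q,r,s}: F((G(p) U X(p)))=False (G(p) U X(p))=False G(p)=False p=False X(p)=False

Answer: true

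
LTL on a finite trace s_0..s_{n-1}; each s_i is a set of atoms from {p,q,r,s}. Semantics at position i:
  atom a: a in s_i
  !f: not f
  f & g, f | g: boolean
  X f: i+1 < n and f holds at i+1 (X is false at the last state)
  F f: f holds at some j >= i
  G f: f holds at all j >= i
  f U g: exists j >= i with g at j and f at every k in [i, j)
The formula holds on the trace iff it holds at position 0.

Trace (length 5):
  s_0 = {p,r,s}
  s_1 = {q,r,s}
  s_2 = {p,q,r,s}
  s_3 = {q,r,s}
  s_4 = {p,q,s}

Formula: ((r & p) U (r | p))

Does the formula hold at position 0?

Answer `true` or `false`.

s_0={p,r,s}: ((r & p) U (r | p))=True (r & p)=True r=True p=True (r | p)=True
s_1={q,r,s}: ((r & p) U (r | p))=True (r & p)=False r=True p=False (r | p)=True
s_2={p,q,r,s}: ((r & p) U (r | p))=True (r & p)=True r=True p=True (r | p)=True
s_3={q,r,s}: ((r & p) U (r | p))=True (r & p)=False r=True p=False (r | p)=True
s_4={p,q,s}: ((r & p) U (r | p))=True (r & p)=False r=False p=True (r | p)=True

Answer: true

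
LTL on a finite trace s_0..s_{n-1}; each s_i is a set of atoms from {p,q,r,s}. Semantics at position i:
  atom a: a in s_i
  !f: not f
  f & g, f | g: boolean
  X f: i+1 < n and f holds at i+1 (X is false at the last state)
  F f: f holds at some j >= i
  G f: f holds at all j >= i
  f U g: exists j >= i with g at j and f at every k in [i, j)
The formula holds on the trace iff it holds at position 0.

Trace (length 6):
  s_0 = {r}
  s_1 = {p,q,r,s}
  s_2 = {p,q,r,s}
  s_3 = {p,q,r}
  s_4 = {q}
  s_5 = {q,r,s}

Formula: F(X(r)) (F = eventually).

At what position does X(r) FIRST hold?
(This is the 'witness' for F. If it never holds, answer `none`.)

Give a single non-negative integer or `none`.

Answer: 0

Derivation:
s_0={r}: X(r)=True r=True
s_1={p,q,r,s}: X(r)=True r=True
s_2={p,q,r,s}: X(r)=True r=True
s_3={p,q,r}: X(r)=False r=True
s_4={q}: X(r)=True r=False
s_5={q,r,s}: X(r)=False r=True
F(X(r)) holds; first witness at position 0.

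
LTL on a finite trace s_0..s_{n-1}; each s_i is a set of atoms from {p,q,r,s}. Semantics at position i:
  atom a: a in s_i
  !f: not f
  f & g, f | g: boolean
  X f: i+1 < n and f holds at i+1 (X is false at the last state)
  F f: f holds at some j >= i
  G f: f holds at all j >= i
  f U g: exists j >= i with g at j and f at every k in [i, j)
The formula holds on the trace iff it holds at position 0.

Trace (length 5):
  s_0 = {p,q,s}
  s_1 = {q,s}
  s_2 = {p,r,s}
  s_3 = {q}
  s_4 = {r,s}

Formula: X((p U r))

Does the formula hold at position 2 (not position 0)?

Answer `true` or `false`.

s_0={p,q,s}: X((p U r))=False (p U r)=False p=True r=False
s_1={q,s}: X((p U r))=True (p U r)=False p=False r=False
s_2={p,r,s}: X((p U r))=False (p U r)=True p=True r=True
s_3={q}: X((p U r))=True (p U r)=False p=False r=False
s_4={r,s}: X((p U r))=False (p U r)=True p=False r=True
Evaluating at position 2: result = False

Answer: false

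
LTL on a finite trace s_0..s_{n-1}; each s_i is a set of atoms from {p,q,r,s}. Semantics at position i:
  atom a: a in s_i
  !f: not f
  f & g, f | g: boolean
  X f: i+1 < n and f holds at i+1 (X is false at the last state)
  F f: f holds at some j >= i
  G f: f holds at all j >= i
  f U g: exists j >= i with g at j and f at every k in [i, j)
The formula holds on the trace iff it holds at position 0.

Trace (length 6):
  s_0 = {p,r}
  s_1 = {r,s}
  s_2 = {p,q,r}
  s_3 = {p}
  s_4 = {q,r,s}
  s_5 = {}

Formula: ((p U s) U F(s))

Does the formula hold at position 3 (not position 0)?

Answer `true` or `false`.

s_0={p,r}: ((p U s) U F(s))=True (p U s)=True p=True s=False F(s)=True
s_1={r,s}: ((p U s) U F(s))=True (p U s)=True p=False s=True F(s)=True
s_2={p,q,r}: ((p U s) U F(s))=True (p U s)=True p=True s=False F(s)=True
s_3={p}: ((p U s) U F(s))=True (p U s)=True p=True s=False F(s)=True
s_4={q,r,s}: ((p U s) U F(s))=True (p U s)=True p=False s=True F(s)=True
s_5={}: ((p U s) U F(s))=False (p U s)=False p=False s=False F(s)=False
Evaluating at position 3: result = True

Answer: true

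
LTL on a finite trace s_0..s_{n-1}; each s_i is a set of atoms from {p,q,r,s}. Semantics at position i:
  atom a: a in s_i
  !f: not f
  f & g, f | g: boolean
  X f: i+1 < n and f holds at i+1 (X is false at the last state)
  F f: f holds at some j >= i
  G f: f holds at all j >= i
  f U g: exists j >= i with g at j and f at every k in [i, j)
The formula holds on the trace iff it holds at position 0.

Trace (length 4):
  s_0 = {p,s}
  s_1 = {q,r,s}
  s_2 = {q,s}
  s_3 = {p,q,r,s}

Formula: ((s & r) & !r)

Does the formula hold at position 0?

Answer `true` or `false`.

s_0={p,s}: ((s & r) & !r)=False (s & r)=False s=True r=False !r=True
s_1={q,r,s}: ((s & r) & !r)=False (s & r)=True s=True r=True !r=False
s_2={q,s}: ((s & r) & !r)=False (s & r)=False s=True r=False !r=True
s_3={p,q,r,s}: ((s & r) & !r)=False (s & r)=True s=True r=True !r=False

Answer: false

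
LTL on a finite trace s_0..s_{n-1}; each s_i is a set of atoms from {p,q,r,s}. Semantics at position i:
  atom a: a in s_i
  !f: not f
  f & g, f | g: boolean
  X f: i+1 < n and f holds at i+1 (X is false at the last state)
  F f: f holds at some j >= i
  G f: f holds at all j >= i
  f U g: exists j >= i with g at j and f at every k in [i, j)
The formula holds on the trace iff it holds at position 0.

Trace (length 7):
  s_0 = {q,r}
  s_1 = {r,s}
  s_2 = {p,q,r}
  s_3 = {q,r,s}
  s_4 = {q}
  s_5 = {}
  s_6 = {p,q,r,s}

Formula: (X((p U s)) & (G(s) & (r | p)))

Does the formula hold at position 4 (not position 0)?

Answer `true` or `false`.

s_0={q,r}: (X((p U s)) & (G(s) & (r | p)))=False X((p U s))=True (p U s)=False p=False s=False (G(s) & (r | p))=False G(s)=False (r | p)=True r=True
s_1={r,s}: (X((p U s)) & (G(s) & (r | p)))=False X((p U s))=True (p U s)=True p=False s=True (G(s) & (r | p))=False G(s)=False (r | p)=True r=True
s_2={p,q,r}: (X((p U s)) & (G(s) & (r | p)))=False X((p U s))=True (p U s)=True p=True s=False (G(s) & (r | p))=False G(s)=False (r | p)=True r=True
s_3={q,r,s}: (X((p U s)) & (G(s) & (r | p)))=False X((p U s))=False (p U s)=True p=False s=True (G(s) & (r | p))=False G(s)=False (r | p)=True r=True
s_4={q}: (X((p U s)) & (G(s) & (r | p)))=False X((p U s))=False (p U s)=False p=False s=False (G(s) & (r | p))=False G(s)=False (r | p)=False r=False
s_5={}: (X((p U s)) & (G(s) & (r | p)))=False X((p U s))=True (p U s)=False p=False s=False (G(s) & (r | p))=False G(s)=False (r | p)=False r=False
s_6={p,q,r,s}: (X((p U s)) & (G(s) & (r | p)))=False X((p U s))=False (p U s)=True p=True s=True (G(s) & (r | p))=True G(s)=True (r | p)=True r=True
Evaluating at position 4: result = False

Answer: false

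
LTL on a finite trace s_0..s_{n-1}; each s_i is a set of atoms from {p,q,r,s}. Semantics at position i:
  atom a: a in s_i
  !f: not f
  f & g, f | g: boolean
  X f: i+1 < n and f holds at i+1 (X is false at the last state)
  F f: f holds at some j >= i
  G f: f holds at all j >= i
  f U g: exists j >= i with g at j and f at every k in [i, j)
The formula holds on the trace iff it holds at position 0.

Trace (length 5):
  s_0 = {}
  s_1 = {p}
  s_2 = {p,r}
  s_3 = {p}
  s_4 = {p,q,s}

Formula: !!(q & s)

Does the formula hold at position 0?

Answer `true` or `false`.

s_0={}: !!(q & s)=False !(q & s)=True (q & s)=False q=False s=False
s_1={p}: !!(q & s)=False !(q & s)=True (q & s)=False q=False s=False
s_2={p,r}: !!(q & s)=False !(q & s)=True (q & s)=False q=False s=False
s_3={p}: !!(q & s)=False !(q & s)=True (q & s)=False q=False s=False
s_4={p,q,s}: !!(q & s)=True !(q & s)=False (q & s)=True q=True s=True

Answer: false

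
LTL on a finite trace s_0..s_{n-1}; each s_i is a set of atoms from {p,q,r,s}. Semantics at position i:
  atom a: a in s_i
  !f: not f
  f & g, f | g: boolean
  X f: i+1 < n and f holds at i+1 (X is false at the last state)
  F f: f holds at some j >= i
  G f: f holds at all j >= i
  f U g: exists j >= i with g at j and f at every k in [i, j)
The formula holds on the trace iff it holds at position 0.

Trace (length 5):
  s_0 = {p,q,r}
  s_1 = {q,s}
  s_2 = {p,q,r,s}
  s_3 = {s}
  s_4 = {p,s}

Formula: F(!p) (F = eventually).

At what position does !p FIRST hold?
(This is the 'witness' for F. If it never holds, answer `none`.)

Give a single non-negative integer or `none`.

Answer: 1

Derivation:
s_0={p,q,r}: !p=False p=True
s_1={q,s}: !p=True p=False
s_2={p,q,r,s}: !p=False p=True
s_3={s}: !p=True p=False
s_4={p,s}: !p=False p=True
F(!p) holds; first witness at position 1.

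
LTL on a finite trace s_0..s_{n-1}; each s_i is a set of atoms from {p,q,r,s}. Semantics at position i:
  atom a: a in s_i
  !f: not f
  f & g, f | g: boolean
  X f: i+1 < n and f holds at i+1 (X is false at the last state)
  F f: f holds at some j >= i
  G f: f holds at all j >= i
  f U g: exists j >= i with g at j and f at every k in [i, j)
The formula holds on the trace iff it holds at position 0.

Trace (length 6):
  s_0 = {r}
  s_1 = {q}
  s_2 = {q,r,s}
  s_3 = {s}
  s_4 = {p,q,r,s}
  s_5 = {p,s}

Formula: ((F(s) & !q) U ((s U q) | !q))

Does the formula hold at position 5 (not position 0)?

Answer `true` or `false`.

Answer: true

Derivation:
s_0={r}: ((F(s) & !q) U ((s U q) | !q))=True (F(s) & !q)=True F(s)=True s=False !q=True q=False ((s U q) | !q)=True (s U q)=False
s_1={q}: ((F(s) & !q) U ((s U q) | !q))=True (F(s) & !q)=False F(s)=True s=False !q=False q=True ((s U q) | !q)=True (s U q)=True
s_2={q,r,s}: ((F(s) & !q) U ((s U q) | !q))=True (F(s) & !q)=False F(s)=True s=True !q=False q=True ((s U q) | !q)=True (s U q)=True
s_3={s}: ((F(s) & !q) U ((s U q) | !q))=True (F(s) & !q)=True F(s)=True s=True !q=True q=False ((s U q) | !q)=True (s U q)=True
s_4={p,q,r,s}: ((F(s) & !q) U ((s U q) | !q))=True (F(s) & !q)=False F(s)=True s=True !q=False q=True ((s U q) | !q)=True (s U q)=True
s_5={p,s}: ((F(s) & !q) U ((s U q) | !q))=True (F(s) & !q)=True F(s)=True s=True !q=True q=False ((s U q) | !q)=True (s U q)=False
Evaluating at position 5: result = True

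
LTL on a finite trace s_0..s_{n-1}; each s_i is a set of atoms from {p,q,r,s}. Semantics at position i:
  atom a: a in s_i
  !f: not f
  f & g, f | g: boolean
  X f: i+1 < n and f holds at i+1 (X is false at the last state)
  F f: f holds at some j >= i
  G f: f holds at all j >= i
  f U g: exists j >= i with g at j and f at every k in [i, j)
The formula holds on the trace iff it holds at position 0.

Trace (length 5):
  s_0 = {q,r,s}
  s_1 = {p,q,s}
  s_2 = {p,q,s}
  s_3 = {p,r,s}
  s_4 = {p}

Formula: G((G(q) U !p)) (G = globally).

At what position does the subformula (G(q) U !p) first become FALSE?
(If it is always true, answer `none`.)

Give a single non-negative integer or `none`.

Answer: 1

Derivation:
s_0={q,r,s}: (G(q) U !p)=True G(q)=False q=True !p=True p=False
s_1={p,q,s}: (G(q) U !p)=False G(q)=False q=True !p=False p=True
s_2={p,q,s}: (G(q) U !p)=False G(q)=False q=True !p=False p=True
s_3={p,r,s}: (G(q) U !p)=False G(q)=False q=False !p=False p=True
s_4={p}: (G(q) U !p)=False G(q)=False q=False !p=False p=True
G((G(q) U !p)) holds globally = False
First violation at position 1.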